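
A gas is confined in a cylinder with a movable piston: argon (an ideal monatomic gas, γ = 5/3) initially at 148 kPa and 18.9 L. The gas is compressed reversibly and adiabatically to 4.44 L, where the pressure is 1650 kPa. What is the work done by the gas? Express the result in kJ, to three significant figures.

W ≈ -6.79 kJ

Adiabatic: W = (P₁V₁ − P₂V₂)/(γ − 1) with γ = 5/3.
P₁V₁ = 2797 J, P₂V₂ = 7326 J.
W = (2797 − 7326) / 0.6667 = -6793 J.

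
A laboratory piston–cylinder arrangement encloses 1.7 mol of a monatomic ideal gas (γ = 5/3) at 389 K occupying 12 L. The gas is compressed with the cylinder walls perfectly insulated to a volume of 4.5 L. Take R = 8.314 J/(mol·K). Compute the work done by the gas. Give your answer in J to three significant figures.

W ≈ -7610 J

Adiabatic: TV^(γ−1) = const with γ = 5/3.
T₂ = T₁ (V₁/V₂)^(γ−1) = 389 × (12/4.5)^0.667 = 389 × 1.923 = 748 K.
W_by = nCᵥ(T₁ − T₂) = (1.7)(12.47)(389 − 748) = -7612 J.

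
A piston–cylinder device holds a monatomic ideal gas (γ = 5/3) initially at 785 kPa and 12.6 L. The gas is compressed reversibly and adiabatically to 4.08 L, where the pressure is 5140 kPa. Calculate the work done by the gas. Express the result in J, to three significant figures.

Adiabatic: W = (P₁V₁ − P₂V₂)/(γ − 1) with γ = 5/3.
P₁V₁ = 9891 J, P₂V₂ = 20971 J.
W = (9891 − 20971) / 0.6667 = -16620 J.

W ≈ -16600 J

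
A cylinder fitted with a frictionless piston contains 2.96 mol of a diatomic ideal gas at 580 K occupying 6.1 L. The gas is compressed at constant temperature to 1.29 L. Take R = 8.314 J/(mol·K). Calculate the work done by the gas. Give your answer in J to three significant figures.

W ≈ -22200 J

Isothermal: W = nRT ln(V₂/V₁).
W = (2.96)(8.314)(580) × ln(1.29/6.1)
  = 14273 × -1.554
W_by_gas = -22176 J.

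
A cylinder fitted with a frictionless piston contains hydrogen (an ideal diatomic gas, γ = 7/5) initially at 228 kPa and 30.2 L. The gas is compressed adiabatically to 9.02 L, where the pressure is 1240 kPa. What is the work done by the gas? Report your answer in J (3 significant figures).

Adiabatic: W = (P₁V₁ − P₂V₂)/(γ − 1) with γ = 7/5.
P₁V₁ = 6886 J, P₂V₂ = 11185 J.
W = (6886 − 11185) / 0.4 = -10748 J.

W ≈ -10700 J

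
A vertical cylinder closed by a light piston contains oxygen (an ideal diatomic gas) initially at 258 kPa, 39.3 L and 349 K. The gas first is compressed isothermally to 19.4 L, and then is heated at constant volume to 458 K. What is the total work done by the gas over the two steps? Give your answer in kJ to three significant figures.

W_total ≈ -7.16 kJ

Step 1 (isothermal): W = P₁V₁ ln(V₂/V₁) = (10139) ln(19.4/39.3) = -7158 J.
Step 2 (isochoric): W = 0 (constant volume).
W_total = -7158 + 0 = -7158 J.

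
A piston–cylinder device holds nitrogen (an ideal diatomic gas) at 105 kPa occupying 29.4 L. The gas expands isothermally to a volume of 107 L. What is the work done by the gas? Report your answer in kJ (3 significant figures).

Isothermal: W = nRT ln(V₂/V₁) = P₁V₁ ln(V₂/V₁).
P₁V₁ = (105 kPa)(29.4 L) = 3087 J.
W = 3087 × ln(107/29.4) = 3087 × 1.292
W_by_gas = 3988 J.

W ≈ 3.99 kJ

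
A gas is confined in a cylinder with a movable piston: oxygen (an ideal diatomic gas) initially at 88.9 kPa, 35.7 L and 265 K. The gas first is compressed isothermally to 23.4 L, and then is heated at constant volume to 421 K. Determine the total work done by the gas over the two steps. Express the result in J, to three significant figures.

W_total ≈ -1340 J

Step 1 (isothermal): W = P₁V₁ ln(V₂/V₁) = (3174) ln(23.4/35.7) = -1341 J.
Step 2 (isochoric): W = 0 (constant volume).
W_total = -1341 + 0 = -1341 J.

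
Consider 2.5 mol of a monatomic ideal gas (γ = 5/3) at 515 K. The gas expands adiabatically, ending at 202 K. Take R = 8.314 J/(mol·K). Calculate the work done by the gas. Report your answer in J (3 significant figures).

Adiabatic ⇒ Q = 0, so W_by = −ΔU = nCᵥ(T₁ − T₂).
Cᵥ = 3R/2 = 12.47 J/(mol·K).
W = (2.5)(12.47)(515 − 202) = 9759 J.

W ≈ 9760 J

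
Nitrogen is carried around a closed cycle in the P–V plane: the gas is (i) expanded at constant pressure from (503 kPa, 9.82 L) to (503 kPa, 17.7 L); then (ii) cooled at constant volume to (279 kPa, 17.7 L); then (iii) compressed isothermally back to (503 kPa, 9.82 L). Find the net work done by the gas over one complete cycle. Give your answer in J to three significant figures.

W_net ≈ 1050 J

Leg (i): W = PΔV = (503)(17.7 − 9.82) = 3964 J.
Leg (ii): W = 0.
Leg (iii): W = PᵢVᵢ ln(V_f/Vᵢ) = (4938) ln(9.82/17.7) = -2909 J.
W_net = 3964 − 2909 = 1054 J.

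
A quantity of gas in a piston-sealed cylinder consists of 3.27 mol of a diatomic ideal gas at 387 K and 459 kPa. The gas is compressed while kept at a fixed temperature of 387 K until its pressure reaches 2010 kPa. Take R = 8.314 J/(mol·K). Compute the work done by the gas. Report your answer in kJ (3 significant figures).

Isothermal process: W = nRT ln(V₂/V₁) = nRT ln(P₁/P₂).
W = (3.27)(8.314)(387) × ln(459/2010)
  = 10521 × ln(0.2284) = 10521 × -1.477
W_by_gas = -15538 J.

W ≈ -15.5 kJ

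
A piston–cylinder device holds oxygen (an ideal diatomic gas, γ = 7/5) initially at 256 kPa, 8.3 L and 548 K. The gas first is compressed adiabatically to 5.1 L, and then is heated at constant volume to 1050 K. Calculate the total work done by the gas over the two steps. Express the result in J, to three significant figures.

W_total ≈ -1140 J

Step 1 (adiabatic): W = (P₁V₁ − P₂V₂)/(γ−1) = (2125 − 2582)/0.4 = -1142 J.
Step 2 (isochoric): W = 0 (constant volume).
W_total = -1142 + 0 = -1142 J.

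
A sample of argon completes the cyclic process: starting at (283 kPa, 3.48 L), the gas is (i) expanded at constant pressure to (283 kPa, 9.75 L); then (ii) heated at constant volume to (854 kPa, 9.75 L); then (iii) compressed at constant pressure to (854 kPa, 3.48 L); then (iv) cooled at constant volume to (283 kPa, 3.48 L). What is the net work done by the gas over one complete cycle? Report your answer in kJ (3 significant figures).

W_net ≈ -3.58 kJ

Constant-volume legs do no work.
W(i) = (283)(9.75 − 3.48) = 1774 J; W(iii) = (854)(3.48 − 9.75) = -5355 J.
W_net = 1774 − 5355 = -3580 J (the counter-clockwise enclosed area).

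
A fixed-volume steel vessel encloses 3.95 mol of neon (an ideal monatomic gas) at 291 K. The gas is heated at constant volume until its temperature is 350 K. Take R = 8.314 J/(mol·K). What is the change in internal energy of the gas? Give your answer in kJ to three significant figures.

ΔU ≈ 2.91 kJ

Constant volume ⇒ W = 0, so Q = ΔU = nCᵥΔT with Cᵥ = 3R/2 = 12.47 J/(mol·K).
ΔU = (3.95)(12.47)(350 − 291) = 2906 J.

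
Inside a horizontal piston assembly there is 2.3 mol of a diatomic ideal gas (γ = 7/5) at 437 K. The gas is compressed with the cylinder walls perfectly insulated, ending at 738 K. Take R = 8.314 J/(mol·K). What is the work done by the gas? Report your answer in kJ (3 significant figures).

W ≈ -14.4 kJ

Adiabatic ⇒ Q = 0, so W_by = −ΔU = nCᵥ(T₁ − T₂).
Cᵥ = 5R/2 = 20.79 J/(mol·K).
W = (2.3)(20.79)(437 − 738) = -14389 J.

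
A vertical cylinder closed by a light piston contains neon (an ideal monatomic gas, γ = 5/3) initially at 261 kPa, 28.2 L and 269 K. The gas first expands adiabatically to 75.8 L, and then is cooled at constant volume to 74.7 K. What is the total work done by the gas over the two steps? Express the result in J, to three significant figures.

Step 1 (adiabatic): W = (P₁V₁ − P₂V₂)/(γ−1) = (7360 − 3807)/0.667 = 5329 J.
Step 2 (isochoric): W = 0 (constant volume).
W_total = 5329 + 0 = 5329 J.

W_total ≈ 5330 J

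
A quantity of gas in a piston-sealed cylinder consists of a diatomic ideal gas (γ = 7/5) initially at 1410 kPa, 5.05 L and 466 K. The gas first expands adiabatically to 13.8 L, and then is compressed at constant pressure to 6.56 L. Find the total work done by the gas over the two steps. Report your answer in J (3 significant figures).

W_total ≈ 3400 J

Step 1 (adiabatic): W = (P₁V₁ − P₂V₂)/(γ−1) = (7120 − 4763)/0.4 = 5894 J.
After step 1: P = 345.1 kPa, V = 13.8 L, T = 311.7 K.
Step 2 (isobaric): W = PΔV = (345.1 kPa)(6.56 − 13.8 L) = -2499 J.
W_total = 5894 − 2499 = 3395 J.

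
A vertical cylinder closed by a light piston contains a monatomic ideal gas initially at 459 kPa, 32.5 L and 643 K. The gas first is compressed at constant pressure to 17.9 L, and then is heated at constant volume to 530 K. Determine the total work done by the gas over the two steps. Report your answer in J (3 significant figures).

Step 1 (isobaric): W = PΔV = (459 kPa)(17.9 − 32.5 L) = -6701 J.
Step 2 (isochoric): W = 0 (constant volume).
W_total = -6701 + 0 = -6701 J.

W_total ≈ -6700 J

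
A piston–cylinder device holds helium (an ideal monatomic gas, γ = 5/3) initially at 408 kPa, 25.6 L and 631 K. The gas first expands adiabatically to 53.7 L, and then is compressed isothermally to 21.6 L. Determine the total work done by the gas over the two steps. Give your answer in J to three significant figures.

W_total ≈ 301 J

Step 1 (adiabatic): W = (P₁V₁ − P₂V₂)/(γ−1) = (10445 − 6374)/0.667 = 6106 J.
After step 1: P = 118.7 kPa, V = 53.7 L, T = 385.1 K.
Step 2 (isothermal): W = P₁V₁ ln(V₂/V₁) = (6374) ln(21.6/53.7) = -5805 J.
W_total = 6106 − 5805 = 301.3 J.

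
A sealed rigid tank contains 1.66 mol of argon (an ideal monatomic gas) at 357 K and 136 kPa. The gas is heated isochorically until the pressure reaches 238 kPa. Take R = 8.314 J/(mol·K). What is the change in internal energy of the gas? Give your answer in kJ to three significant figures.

ΔU ≈ 5.54 kJ

Constant volume ⇒ W = 0, so Q = ΔU = nCᵥΔT with Cᵥ = 3R/2 = 12.47 J/(mol·K).
At constant V, T₂/T₁ = P₂/P₁ ⇒ ΔT = T₁(P₂/P₁ − 1) = 357·(238/136 − 1) = 267.8 K.
ΔU = (1.66)(12.47)(267.8) = 5543 J.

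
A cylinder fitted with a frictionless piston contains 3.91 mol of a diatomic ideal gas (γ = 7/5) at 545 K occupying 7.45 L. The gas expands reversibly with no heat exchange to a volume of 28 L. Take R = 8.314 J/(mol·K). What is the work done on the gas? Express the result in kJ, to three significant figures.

Adiabatic: TV^(γ−1) = const with γ = 7/5.
T₂ = T₁ (V₁/V₂)^(γ−1) = 545 × (7.45/28)^0.4 = 545 × 0.5888 = 320.9 K.
W_by = nCᵥ(T₁ − T₂) = (3.91)(20.79)(545 − 320.9) = 18211 J.
Work on gas = −W_by = -18211 J.

W ≈ -18.2 kJ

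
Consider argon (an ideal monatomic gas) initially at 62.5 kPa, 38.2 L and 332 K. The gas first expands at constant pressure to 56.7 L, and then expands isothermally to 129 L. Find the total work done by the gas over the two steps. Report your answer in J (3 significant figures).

Step 1 (isobaric): W = PΔV = (62.5 kPa)(56.7 − 38.2 L) = 1156 J.
After step 1: P = 62.5 kPa, V = 56.7 L, T = 492.8 K.
Step 2 (isothermal): W = P₁V₁ ln(V₂/V₁) = (3544) ln(129/56.7) = 2913 J.
W_total = 1156 + 2913 = 4069 J.

W_total ≈ 4070 J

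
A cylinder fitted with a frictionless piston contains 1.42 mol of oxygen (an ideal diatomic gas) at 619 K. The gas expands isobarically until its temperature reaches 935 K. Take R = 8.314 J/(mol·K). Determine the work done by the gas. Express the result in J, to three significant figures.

W ≈ 3730 J

Isobaric: W = P ΔV = nR ΔT.
W = (1.42)(8.314)(935 − 619) = 3731 J.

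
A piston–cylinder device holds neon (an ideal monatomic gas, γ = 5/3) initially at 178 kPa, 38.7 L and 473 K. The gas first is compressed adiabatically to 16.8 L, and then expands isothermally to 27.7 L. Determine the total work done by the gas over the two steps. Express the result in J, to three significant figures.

W_total ≈ -1680 J

Step 1 (adiabatic): W = (P₁V₁ − P₂V₂)/(γ−1) = (6889 − 12015)/0.667 = -7690 J.
After step 1: P = 715.2 kPa, V = 16.8 L, T = 825 K.
Step 2 (isothermal): W = P₁V₁ ln(V₂/V₁) = (12015) ln(27.7/16.8) = 6008 J.
W_total = -7690 + 6008 = -1682 J.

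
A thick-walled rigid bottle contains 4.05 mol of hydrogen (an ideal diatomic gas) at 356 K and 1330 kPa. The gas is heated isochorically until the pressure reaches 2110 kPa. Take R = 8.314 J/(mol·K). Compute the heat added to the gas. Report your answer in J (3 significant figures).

Constant volume ⇒ W = 0, so Q = ΔU = nCᵥΔT with Cᵥ = 5R/2 = 20.79 J/(mol·K).
At constant V, T₂/T₁ = P₂/P₁ ⇒ ΔT = T₁(P₂/P₁ − 1) = 356·(2110/1330 − 1) = 208.8 K.
ΔU = (4.05)(20.79)(208.8) = 17575 J.

Q ≈ 17600 J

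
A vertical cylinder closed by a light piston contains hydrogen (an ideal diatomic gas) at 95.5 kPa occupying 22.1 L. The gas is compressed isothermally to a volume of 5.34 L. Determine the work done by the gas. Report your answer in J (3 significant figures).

Isothermal: W = nRT ln(V₂/V₁) = P₁V₁ ln(V₂/V₁).
P₁V₁ = (95.5 kPa)(22.1 L) = 2111 J.
W = 2111 × ln(5.34/22.1) = 2111 × -1.42
W_by_gas = -2998 J.

W ≈ -3000 J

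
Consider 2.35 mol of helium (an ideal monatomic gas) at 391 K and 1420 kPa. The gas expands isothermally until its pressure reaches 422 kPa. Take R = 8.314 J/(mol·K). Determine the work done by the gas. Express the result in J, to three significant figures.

Isothermal process: W = nRT ln(V₂/V₁) = nRT ln(P₁/P₂).
W = (2.35)(8.314)(391) × ln(1420/422)
  = 7639 × ln(3.365) = 7639 × 1.213
W_by_gas = 9270 J.

W ≈ 9270 J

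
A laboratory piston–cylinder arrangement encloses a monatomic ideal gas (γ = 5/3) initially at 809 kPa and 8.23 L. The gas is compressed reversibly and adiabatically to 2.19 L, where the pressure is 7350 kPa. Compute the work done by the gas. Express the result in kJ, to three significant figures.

W ≈ -14.2 kJ

Adiabatic: W = (P₁V₁ − P₂V₂)/(γ − 1) with γ = 5/3.
P₁V₁ = 6658 J, P₂V₂ = 16096 J.
W = (6658 − 16096) / 0.6667 = -14158 J.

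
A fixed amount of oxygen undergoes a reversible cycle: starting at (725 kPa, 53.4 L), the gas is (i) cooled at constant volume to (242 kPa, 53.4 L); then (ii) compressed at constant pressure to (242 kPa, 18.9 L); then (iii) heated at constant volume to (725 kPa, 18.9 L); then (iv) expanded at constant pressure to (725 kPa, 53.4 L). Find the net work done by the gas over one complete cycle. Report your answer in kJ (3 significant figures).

Constant-volume legs do no work.
W(ii) = (242)(18.9 − 53.4) = -8349 J; W(iv) = (725)(53.4 − 18.9) = 25012 J.
W_net = -8349 + 25012 = 16664 J (the clockwise enclosed area).

W_net ≈ 16.7 kJ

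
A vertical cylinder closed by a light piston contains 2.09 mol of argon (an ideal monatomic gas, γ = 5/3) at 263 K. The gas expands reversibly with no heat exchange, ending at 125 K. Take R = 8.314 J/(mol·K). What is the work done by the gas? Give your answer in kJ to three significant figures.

Adiabatic ⇒ Q = 0, so W_by = −ΔU = nCᵥ(T₁ − T₂).
Cᵥ = 3R/2 = 12.47 J/(mol·K).
W = (2.09)(12.47)(263 − 125) = 3597 J.

W ≈ 3.60 kJ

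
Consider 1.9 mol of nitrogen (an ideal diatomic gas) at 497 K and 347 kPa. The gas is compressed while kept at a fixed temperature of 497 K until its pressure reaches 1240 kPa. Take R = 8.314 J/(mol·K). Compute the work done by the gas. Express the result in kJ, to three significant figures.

Isothermal process: W = nRT ln(V₂/V₁) = nRT ln(P₁/P₂).
W = (1.9)(8.314)(497) × ln(347/1240)
  = 7851 × ln(0.2798) = 7851 × -1.274
W_by_gas = -9998 J.

W ≈ -10.0 kJ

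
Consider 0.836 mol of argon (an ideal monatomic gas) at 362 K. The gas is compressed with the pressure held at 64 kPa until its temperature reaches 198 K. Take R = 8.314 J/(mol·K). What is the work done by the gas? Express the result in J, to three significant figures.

Isobaric: W = P ΔV = nR ΔT.
W = (0.836)(8.314)(198 − 362) = -1140 J.

W ≈ -1140 J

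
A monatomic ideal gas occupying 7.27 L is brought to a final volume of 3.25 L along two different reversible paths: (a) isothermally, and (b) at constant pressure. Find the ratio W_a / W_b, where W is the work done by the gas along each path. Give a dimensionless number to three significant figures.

Path (a) isothermal: W = P₁V₁ ln(V₂/V₁) → W_a/(P₁V₁) = -0.8051.
Path (b) isobaric: W = P₁(V₂ − V₁) → W_b/(P₁V₁) = -0.553.
W_a / W_b = -0.8051 / -0.553 = 1.456.

W_a / W_b ≈ 1.46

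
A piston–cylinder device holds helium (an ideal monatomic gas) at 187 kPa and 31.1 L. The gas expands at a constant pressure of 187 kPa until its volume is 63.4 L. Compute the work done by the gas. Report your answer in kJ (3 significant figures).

Isobaric: W = P ΔV.
W = (187 kPa)(63.4 − 31.1 L) = (187)(32.3) = 6040 J.

W ≈ 6.04 kJ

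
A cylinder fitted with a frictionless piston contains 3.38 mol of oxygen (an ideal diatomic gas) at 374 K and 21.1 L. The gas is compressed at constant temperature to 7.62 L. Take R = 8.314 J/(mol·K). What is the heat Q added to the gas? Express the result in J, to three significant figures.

Isothermal ⇒ ΔU = 0, so Q = W = nRT ln(V₂/V₁).
Q = (3.38)(8.314)(374) ln(7.62/21.1) = 10510 × -1.018 = -10704 J.

Q ≈ -10700 J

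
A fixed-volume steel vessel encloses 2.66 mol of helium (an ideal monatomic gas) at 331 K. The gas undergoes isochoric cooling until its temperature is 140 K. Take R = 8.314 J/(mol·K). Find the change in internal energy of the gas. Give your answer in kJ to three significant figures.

ΔU ≈ -6.34 kJ

Constant volume ⇒ W = 0, so Q = ΔU = nCᵥΔT with Cᵥ = 3R/2 = 12.47 J/(mol·K).
ΔU = (2.66)(12.47)(140 − 331) = -6336 J.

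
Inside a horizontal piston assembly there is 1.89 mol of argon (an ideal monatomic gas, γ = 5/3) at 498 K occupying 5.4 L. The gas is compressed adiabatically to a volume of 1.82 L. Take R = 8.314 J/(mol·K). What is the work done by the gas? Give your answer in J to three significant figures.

Adiabatic: TV^(γ−1) = const with γ = 5/3.
T₂ = T₁ (V₁/V₂)^(γ−1) = 498 × (5.4/1.82)^0.667 = 498 × 2.065 = 1028 K.
W_by = nCᵥ(T₁ − T₂) = (1.89)(12.47)(498 − 1028) = -12499 J.

W ≈ -12500 J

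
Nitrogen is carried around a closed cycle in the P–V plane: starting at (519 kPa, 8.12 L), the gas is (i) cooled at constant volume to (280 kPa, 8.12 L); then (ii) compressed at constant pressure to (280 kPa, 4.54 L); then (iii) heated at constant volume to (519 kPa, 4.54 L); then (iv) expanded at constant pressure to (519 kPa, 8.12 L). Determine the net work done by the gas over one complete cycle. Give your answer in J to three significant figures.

W_net ≈ 856 J

Constant-volume legs do no work.
W(ii) = (280)(4.54 − 8.12) = -1002 J; W(iv) = (519)(8.12 − 4.54) = 1858 J.
W_net = -1002 + 1858 = 855.6 J (the clockwise enclosed area).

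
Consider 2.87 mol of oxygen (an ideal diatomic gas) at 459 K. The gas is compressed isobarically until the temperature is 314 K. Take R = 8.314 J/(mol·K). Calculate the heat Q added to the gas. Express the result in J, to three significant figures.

Isobaric: W = nRΔT = (2.87)(8.314)(-145) = -3460 J.
ΔU = nCᵥΔT with Cᵥ = 5R/2: ΔU = (2.87)(20.79)(-145) = -8650 J.
Q = ΔU + W = -8650 − 3460 = -12110 J.

Q ≈ -12100 J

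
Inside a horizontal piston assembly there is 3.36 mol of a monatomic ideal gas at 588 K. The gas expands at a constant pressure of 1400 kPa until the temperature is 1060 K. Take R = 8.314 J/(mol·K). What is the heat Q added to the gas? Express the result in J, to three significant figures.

Isobaric: W = nRΔT = (3.36)(8.314)(472) = 13185 J.
ΔU = nCᵥΔT with Cᵥ = 3R/2: ΔU = (3.36)(12.47)(472) = 19778 J.
Q = ΔU + W = 19778 + 13185 = 32963 J.

Q ≈ 33000 J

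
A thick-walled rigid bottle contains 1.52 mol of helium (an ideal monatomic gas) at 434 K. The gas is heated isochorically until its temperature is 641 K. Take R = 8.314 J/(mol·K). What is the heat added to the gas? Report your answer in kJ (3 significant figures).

Constant volume ⇒ W = 0, so Q = ΔU = nCᵥΔT with Cᵥ = 3R/2 = 12.47 J/(mol·K).
ΔU = (1.52)(12.47)(641 − 434) = 3924 J.

Q ≈ 3.92 kJ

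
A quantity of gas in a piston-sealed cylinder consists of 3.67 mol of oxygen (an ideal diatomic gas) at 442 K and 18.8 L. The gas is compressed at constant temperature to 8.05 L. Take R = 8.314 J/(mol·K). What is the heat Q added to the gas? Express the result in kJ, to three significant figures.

Q ≈ -11.4 kJ

Isothermal ⇒ ΔU = 0, so Q = W = nRT ln(V₂/V₁).
Q = (3.67)(8.314)(442) ln(8.05/18.8) = 13486 × -0.8482 = -11439 J.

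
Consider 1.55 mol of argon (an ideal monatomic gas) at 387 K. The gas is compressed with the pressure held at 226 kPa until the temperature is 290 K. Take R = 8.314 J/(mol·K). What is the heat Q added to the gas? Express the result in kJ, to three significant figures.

Q ≈ -3.13 kJ

Isobaric: W = nRΔT = (1.55)(8.314)(-97) = -1250 J.
ΔU = nCᵥΔT with Cᵥ = 3R/2: ΔU = (1.55)(12.47)(-97) = -1875 J.
Q = ΔU + W = -1875 − 1250 = -3125 J.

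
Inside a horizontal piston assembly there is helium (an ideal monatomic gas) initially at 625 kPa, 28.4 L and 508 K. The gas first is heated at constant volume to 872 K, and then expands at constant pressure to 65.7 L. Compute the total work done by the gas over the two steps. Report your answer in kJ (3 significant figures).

Step 1 (isochoric): W = 0 (constant volume).
After step 1: P = 1073 kPa (V unchanged).
Step 2 (isobaric): W = PΔV = (1073 kPa)(65.7 − 28.4 L) = 40017 J.
W_total = 0 + 40017 = 40017 J.

W_total ≈ 40.0 kJ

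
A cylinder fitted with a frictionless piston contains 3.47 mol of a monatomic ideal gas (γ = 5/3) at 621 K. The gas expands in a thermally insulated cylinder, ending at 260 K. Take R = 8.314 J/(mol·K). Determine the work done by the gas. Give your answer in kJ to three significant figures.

W ≈ 15.6 kJ

Adiabatic ⇒ Q = 0, so W_by = −ΔU = nCᵥ(T₁ − T₂).
Cᵥ = 3R/2 = 12.47 J/(mol·K).
W = (3.47)(12.47)(621 − 260) = 15622 J.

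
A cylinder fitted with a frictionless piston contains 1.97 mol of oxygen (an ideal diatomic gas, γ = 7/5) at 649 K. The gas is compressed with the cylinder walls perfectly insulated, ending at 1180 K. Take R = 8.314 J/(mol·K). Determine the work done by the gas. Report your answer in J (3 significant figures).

W ≈ -21700 J

Adiabatic ⇒ Q = 0, so W_by = −ΔU = nCᵥ(T₁ − T₂).
Cᵥ = 5R/2 = 20.79 J/(mol·K).
W = (1.97)(20.79)(649 − 1180) = -21743 J.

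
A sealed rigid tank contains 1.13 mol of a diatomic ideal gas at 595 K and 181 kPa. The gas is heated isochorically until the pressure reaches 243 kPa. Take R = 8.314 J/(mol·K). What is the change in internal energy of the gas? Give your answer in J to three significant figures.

Constant volume ⇒ W = 0, so Q = ΔU = nCᵥΔT with Cᵥ = 5R/2 = 20.79 J/(mol·K).
At constant V, T₂/T₁ = P₂/P₁ ⇒ ΔT = T₁(P₂/P₁ − 1) = 595·(243/181 − 1) = 203.8 K.
ΔU = (1.13)(20.79)(203.8) = 4787 J.

ΔU ≈ 4790 J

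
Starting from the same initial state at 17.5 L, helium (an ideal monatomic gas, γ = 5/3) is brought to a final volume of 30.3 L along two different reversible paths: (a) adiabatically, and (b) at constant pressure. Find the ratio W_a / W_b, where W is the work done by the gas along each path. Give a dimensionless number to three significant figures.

Path (a) adiabatic: W = P₁V₁(1 − (V₁/V₂)^(γ−1))/(γ−1) → W_a/(P₁V₁) = 0.4597.
Path (b) isobaric: W = P₁(V₂ − V₁) → W_b/(P₁V₁) = 0.7314.
W_a / W_b = 0.4597 / 0.7314 = 0.6285.

W_a / W_b ≈ 0.629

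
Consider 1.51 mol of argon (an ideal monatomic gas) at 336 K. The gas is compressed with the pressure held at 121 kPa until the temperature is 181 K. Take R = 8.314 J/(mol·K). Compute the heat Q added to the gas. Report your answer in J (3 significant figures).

Isobaric: W = nRΔT = (1.51)(8.314)(-155) = -1946 J.
ΔU = nCᵥΔT with Cᵥ = 3R/2: ΔU = (1.51)(12.47)(-155) = -2919 J.
Q = ΔU + W = -2919 − 1946 = -4865 J.

Q ≈ -4860 J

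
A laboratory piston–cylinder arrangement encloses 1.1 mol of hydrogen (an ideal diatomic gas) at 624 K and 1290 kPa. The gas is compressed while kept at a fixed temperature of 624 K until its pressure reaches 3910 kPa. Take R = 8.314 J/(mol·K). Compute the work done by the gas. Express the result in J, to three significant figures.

W ≈ -6330 J

Isothermal process: W = nRT ln(V₂/V₁) = nRT ln(P₁/P₂).
W = (1.1)(8.314)(624) × ln(1290/3910)
  = 5707 × ln(0.3299) = 5707 × -1.109
W_by_gas = -6328 J.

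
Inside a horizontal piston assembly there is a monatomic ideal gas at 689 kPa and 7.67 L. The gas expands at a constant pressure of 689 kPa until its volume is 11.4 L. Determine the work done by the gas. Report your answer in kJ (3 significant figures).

Isobaric: W = P ΔV.
W = (689 kPa)(11.4 − 7.67 L) = (689)(3.73) = 2570 J.

W ≈ 2.57 kJ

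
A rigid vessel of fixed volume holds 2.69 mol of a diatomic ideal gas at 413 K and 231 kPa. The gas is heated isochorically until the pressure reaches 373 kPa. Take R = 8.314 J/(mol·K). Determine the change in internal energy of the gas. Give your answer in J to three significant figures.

ΔU ≈ 14200 J

Constant volume ⇒ W = 0, so Q = ΔU = nCᵥΔT with Cᵥ = 5R/2 = 20.79 J/(mol·K).
At constant V, T₂/T₁ = P₂/P₁ ⇒ ΔT = T₁(P₂/P₁ − 1) = 413·(373/231 − 1) = 253.9 K.
ΔU = (2.69)(20.79)(253.9) = 14195 J.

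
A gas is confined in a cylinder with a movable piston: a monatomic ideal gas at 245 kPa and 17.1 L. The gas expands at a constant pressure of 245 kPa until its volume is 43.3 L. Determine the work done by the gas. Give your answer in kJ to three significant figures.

W ≈ 6.42 kJ

Isobaric: W = P ΔV.
W = (245 kPa)(43.3 − 17.1 L) = (245)(26.2) = 6419 J.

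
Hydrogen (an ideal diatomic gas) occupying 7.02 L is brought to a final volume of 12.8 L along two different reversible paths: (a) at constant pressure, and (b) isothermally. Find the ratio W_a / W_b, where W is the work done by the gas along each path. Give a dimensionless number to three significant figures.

W_a / W_b ≈ 1.37

Path (a) isobaric: W = P₁(V₂ − V₁) → W_a/(P₁V₁) = 0.8234.
Path (b) isothermal: W = P₁V₁ ln(V₂/V₁) → W_b/(P₁V₁) = 0.6007.
W_a / W_b = 0.8234 / 0.6007 = 1.371.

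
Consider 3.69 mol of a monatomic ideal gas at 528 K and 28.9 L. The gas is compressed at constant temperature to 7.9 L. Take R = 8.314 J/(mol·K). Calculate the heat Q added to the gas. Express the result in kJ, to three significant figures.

Isothermal ⇒ ΔU = 0, so Q = W = nRT ln(V₂/V₁).
Q = (3.69)(8.314)(528) ln(7.9/28.9) = 16198 × -1.297 = -21009 J.

Q ≈ -21.0 kJ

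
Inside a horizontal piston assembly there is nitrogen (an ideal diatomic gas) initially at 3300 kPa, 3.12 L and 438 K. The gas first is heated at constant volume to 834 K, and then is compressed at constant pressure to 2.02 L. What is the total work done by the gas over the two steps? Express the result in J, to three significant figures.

Step 1 (isochoric): W = 0 (constant volume).
After step 1: P = 6284 kPa (V unchanged).
Step 2 (isobaric): W = PΔV = (6284 kPa)(2.02 − 3.12 L) = -6912 J.
W_total = 0 − 6912 = -6912 J.

W_total ≈ -6910 J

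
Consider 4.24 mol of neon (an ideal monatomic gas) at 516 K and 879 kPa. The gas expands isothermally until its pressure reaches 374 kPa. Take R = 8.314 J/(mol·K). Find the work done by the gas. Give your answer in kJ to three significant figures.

Isothermal process: W = nRT ln(V₂/V₁) = nRT ln(P₁/P₂).
W = (4.24)(8.314)(516) × ln(879/374)
  = 18190 × ln(2.35) = 18190 × 0.8545
W_by_gas = 15544 J.

W ≈ 15.5 kJ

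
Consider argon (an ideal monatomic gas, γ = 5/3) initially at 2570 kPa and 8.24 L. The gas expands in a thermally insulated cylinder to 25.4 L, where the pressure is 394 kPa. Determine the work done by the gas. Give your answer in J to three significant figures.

Adiabatic: W = (P₁V₁ − P₂V₂)/(γ − 1) with γ = 5/3.
P₁V₁ = 21177 J, P₂V₂ = 10008 J.
W = (21177 − 10008) / 0.6667 = 16754 J.

W ≈ 16800 J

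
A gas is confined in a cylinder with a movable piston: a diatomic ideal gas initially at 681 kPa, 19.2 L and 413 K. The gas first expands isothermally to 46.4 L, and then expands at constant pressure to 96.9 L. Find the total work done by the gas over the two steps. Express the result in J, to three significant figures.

W_total ≈ 25800 J

Step 1 (isothermal): W = P₁V₁ ln(V₂/V₁) = (13075) ln(46.4/19.2) = 11537 J.
After step 1: P = 281.8 kPa, V = 46.4 L, T = 413 K.
Step 2 (isobaric): W = PΔV = (281.8 kPa)(96.9 − 46.4 L) = 14231 J.
W_total = 11537 + 14231 = 25768 J.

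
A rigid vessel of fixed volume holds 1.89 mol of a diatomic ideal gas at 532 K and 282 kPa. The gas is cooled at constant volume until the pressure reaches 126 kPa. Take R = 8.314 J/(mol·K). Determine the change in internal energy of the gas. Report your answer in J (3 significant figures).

Constant volume ⇒ W = 0, so Q = ΔU = nCᵥΔT with Cᵥ = 5R/2 = 20.79 J/(mol·K).
At constant V, T₂/T₁ = P₂/P₁ ⇒ ΔT = T₁(P₂/P₁ − 1) = 532·(126/282 − 1) = -294.3 K.
ΔU = (1.89)(20.79)(-294.3) = -11561 J.

ΔU ≈ -11600 J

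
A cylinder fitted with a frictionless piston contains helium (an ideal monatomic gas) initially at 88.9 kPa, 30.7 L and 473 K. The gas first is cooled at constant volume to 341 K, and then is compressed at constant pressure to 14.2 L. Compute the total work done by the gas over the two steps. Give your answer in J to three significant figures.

W_total ≈ -1060 J

Step 1 (isochoric): W = 0 (constant volume).
After step 1: P = 64.09 kPa (V unchanged).
Step 2 (isobaric): W = PΔV = (64.09 kPa)(14.2 − 30.7 L) = -1057 J.
W_total = 0 − 1057 = -1057 J.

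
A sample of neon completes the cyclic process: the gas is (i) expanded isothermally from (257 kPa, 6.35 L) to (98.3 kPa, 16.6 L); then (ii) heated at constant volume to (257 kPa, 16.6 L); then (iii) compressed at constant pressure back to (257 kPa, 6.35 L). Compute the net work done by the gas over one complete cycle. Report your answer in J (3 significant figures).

Leg (i): W = PᵢVᵢ ln(V_f/Vᵢ) = (1632) ln(16.6/6.35) = 1568 J.
Leg (ii): W = 0.
Leg (iii): W = PΔV = (257)(6.35 − 16.6) = -2634 J.
W_net = 1568 − 2634 = -1066 J.

W_net ≈ -1070 J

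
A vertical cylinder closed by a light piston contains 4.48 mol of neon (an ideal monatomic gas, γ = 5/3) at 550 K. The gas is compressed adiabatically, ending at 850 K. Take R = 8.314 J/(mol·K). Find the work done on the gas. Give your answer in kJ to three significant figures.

Adiabatic ⇒ Q = 0, so W_by = −ΔU = nCᵥ(T₁ − T₂).
Cᵥ = 3R/2 = 12.47 J/(mol·K).
W = (4.48)(12.47)(550 − 850) = -16761 J.
Work on gas = −W_by = 16761 J.

W ≈ 16.8 kJ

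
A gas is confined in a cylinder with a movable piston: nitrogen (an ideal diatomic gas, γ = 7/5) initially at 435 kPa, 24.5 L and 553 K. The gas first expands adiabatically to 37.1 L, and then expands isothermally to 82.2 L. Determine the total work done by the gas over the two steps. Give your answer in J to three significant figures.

Step 1 (adiabatic): W = (P₁V₁ − P₂V₂)/(γ−1) = (10658 − 9028)/0.4 = 4075 J.
After step 1: P = 243.3 kPa, V = 37.1 L, T = 468.4 K.
Step 2 (isothermal): W = P₁V₁ ln(V₂/V₁) = (9028) ln(82.2/37.1) = 7182 J.
W_total = 4075 + 7182 = 11257 J.

W_total ≈ 11300 J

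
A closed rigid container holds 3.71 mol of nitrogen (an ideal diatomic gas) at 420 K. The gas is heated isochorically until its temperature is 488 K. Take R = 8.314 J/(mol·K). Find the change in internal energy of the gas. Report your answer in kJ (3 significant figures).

ΔU ≈ 5.24 kJ

Constant volume ⇒ W = 0, so Q = ΔU = nCᵥΔT with Cᵥ = 5R/2 = 20.79 J/(mol·K).
ΔU = (3.71)(20.79)(488 − 420) = 5244 J.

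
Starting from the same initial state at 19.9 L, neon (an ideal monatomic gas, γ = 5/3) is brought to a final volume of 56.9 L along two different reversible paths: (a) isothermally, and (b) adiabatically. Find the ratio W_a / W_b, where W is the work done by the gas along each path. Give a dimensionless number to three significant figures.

Path (a) isothermal: W = P₁V₁ ln(V₂/V₁) → W_a/(P₁V₁) = 1.051.
Path (b) adiabatic: W = P₁V₁(1 − (V₁/V₂)^(γ−1))/(γ−1) → W_b/(P₁V₁) = 0.7554.
W_a / W_b = 1.051 / 0.7554 = 1.391.

W_a / W_b ≈ 1.39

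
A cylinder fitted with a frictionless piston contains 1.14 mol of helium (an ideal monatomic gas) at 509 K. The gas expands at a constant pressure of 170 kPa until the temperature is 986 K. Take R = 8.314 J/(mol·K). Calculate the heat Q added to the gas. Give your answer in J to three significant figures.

Q ≈ 11300 J

Isobaric: W = nRΔT = (1.14)(8.314)(477) = 4521 J.
ΔU = nCᵥΔT with Cᵥ = 3R/2: ΔU = (1.14)(12.47)(477) = 6781 J.
Q = ΔU + W = 6781 + 4521 = 11302 J.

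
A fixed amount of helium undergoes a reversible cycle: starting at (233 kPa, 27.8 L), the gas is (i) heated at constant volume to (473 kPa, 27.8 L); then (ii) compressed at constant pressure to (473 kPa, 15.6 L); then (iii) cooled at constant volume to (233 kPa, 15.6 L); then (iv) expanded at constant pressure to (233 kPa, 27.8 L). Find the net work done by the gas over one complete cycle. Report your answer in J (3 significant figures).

Constant-volume legs do no work.
W(ii) = (473)(15.6 − 27.8) = -5771 J; W(iv) = (233)(27.8 − 15.6) = 2843 J.
W_net = -5771 + 2843 = -2928 J (the counter-clockwise enclosed area).

W_net ≈ -2930 J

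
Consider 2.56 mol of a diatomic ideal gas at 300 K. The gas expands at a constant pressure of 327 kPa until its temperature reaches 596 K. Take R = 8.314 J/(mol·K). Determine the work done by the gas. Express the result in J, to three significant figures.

Isobaric: W = P ΔV = nR ΔT.
W = (2.56)(8.314)(596 − 300) = 6300 J.

W ≈ 6300 J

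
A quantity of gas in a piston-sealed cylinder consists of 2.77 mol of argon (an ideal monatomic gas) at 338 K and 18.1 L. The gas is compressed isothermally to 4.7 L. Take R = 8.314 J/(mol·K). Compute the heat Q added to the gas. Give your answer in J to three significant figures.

Q ≈ -10500 J

Isothermal ⇒ ΔU = 0, so Q = W = nRT ln(V₂/V₁).
Q = (2.77)(8.314)(338) ln(4.7/18.1) = 7784 × -1.348 = -10496 J.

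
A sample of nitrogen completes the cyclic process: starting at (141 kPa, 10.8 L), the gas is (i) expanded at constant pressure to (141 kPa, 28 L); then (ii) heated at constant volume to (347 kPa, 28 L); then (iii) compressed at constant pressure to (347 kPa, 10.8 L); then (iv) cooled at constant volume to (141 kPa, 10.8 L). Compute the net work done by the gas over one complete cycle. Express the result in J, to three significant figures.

Constant-volume legs do no work.
W(i) = (141)(28 − 10.8) = 2425 J; W(iii) = (347)(10.8 − 28) = -5968 J.
W_net = 2425 − 5968 = -3543 J (the counter-clockwise enclosed area).

W_net ≈ -3540 J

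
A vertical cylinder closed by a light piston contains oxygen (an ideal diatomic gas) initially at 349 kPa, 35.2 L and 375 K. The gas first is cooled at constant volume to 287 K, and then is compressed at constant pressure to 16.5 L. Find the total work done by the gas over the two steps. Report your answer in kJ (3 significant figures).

W_total ≈ -4.99 kJ

Step 1 (isochoric): W = 0 (constant volume).
After step 1: P = 267.1 kPa (V unchanged).
Step 2 (isobaric): W = PΔV = (267.1 kPa)(16.5 − 35.2 L) = -4995 J.
W_total = 0 − 4995 = -4995 J.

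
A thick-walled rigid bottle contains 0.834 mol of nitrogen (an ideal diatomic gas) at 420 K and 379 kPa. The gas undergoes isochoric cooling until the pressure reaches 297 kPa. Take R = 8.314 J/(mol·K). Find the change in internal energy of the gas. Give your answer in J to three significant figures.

Constant volume ⇒ W = 0, so Q = ΔU = nCᵥΔT with Cᵥ = 5R/2 = 20.79 J/(mol·K).
At constant V, T₂/T₁ = P₂/P₁ ⇒ ΔT = T₁(P₂/P₁ − 1) = 420·(297/379 − 1) = -90.87 K.
ΔU = (0.834)(20.79)(-90.87) = -1575 J.

ΔU ≈ -1580 J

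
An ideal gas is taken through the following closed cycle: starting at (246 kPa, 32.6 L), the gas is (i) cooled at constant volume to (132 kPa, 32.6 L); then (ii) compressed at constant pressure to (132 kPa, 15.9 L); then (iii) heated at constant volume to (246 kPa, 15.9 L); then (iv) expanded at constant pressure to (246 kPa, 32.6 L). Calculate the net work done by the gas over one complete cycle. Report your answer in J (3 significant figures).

W_net ≈ 1900 J

Constant-volume legs do no work.
W(ii) = (132)(15.9 − 32.6) = -2204 J; W(iv) = (246)(32.6 − 15.9) = 4108 J.
W_net = -2204 + 4108 = 1904 J (the clockwise enclosed area).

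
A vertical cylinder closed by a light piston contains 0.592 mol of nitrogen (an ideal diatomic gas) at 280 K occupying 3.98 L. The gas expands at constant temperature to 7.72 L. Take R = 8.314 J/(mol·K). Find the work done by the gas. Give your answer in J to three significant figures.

W ≈ 913 J

Isothermal: W = nRT ln(V₂/V₁).
W = (0.592)(8.314)(280) × ln(7.72/3.98)
  = 1378 × 0.6625
W_by_gas = 913.1 J.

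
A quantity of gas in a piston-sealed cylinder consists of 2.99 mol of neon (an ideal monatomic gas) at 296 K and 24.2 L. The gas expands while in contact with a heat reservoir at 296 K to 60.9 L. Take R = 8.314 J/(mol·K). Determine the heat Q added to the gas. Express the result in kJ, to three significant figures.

Isothermal ⇒ ΔU = 0, so Q = W = nRT ln(V₂/V₁).
Q = (2.99)(8.314)(296) ln(60.9/24.2) = 7358 × 0.9229 = 6791 J.

Q ≈ 6.79 kJ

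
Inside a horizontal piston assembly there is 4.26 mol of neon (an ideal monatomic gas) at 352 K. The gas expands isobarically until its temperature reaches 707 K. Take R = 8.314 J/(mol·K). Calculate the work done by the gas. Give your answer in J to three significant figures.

W ≈ 12600 J

Isobaric: W = P ΔV = nR ΔT.
W = (4.26)(8.314)(707 − 352) = 12573 J.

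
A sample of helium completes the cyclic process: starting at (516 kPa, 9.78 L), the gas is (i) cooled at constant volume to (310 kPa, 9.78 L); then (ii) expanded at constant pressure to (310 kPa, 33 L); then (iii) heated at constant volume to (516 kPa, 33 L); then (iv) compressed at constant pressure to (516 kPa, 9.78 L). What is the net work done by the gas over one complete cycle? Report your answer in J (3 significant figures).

Constant-volume legs do no work.
W(ii) = (310)(33 − 9.78) = 7198 J; W(iv) = (516)(9.78 − 33) = -11982 J.
W_net = 7198 − 11982 = -4783 J (the counter-clockwise enclosed area).

W_net ≈ -4780 J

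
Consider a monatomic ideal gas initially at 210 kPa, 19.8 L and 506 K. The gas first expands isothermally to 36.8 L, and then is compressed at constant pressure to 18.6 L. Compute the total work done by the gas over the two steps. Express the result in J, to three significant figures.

Step 1 (isothermal): W = P₁V₁ ln(V₂/V₁) = (4158) ln(36.8/19.8) = 2577 J.
After step 1: P = 113 kPa, V = 36.8 L, T = 506 K.
Step 2 (isobaric): W = PΔV = (113 kPa)(18.6 − 36.8 L) = -2056 J.
W_total = 2577 − 2056 = 520.8 J.

W_total ≈ 521 J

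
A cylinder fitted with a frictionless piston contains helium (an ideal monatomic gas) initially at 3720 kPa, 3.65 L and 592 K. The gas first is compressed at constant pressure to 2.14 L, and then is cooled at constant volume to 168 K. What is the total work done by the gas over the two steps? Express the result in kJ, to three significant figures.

W_total ≈ -5.62 kJ

Step 1 (isobaric): W = PΔV = (3720 kPa)(2.14 − 3.65 L) = -5617 J.
Step 2 (isochoric): W = 0 (constant volume).
W_total = -5617 + 0 = -5617 J.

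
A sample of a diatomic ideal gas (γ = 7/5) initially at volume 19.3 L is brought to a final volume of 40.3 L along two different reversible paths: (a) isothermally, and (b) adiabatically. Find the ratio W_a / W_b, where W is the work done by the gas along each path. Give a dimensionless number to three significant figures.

W_a / W_b ≈ 1.15

Path (a) isothermal: W = P₁V₁ ln(V₂/V₁) → W_a/(P₁V₁) = 0.7362.
Path (b) adiabatic: W = P₁V₁(1 − (V₁/V₂)^(γ−1))/(γ−1) → W_b/(P₁V₁) = 0.6377.
W_a / W_b = 0.7362 / 0.6377 = 1.154.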